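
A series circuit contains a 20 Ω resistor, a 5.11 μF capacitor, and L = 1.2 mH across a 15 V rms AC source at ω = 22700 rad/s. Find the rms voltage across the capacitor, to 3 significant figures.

4.73 V

X_L = ωL = 27.2 Ω
X_C = 1/(ωC) = 8.62 Ω
Net reactance X = X_L − X_C = 18.6 Ω
Z = 20.0 + j18.6 Ω
|Z| = √(20.0² + 18.6²) = 27.3 Ω
I = V/|Z| = 549 mA
V_C = I·|Z_C| = 0.549 × 8.62 = 4.73 V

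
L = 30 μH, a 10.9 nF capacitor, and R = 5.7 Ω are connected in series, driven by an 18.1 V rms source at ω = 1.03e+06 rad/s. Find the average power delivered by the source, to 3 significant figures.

547 mW

X_L = ωL = 30.9 Ω
X_C = 1/(ωC) = 89.1 Ω
Net reactance X = X_L − X_C = -58.2 Ω
Z = 5.70 − j58.2 Ω
|Z| = √(5.70² + 58.2²) = 58.4 Ω
∠Z = arctan(-58.2/5.70) = -84.4°
I = V/|Z| = 310 mA
P = VI cos φ = 18.1 × 0.310 × cos(-84.4°) = 547 mW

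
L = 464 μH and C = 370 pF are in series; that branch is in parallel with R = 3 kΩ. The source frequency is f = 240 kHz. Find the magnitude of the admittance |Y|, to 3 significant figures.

ω = 2πf = 1.508e+06 rad/s
X_L = ωL = 700 Ω
X_C = 1/(ωC) = 1790 Ω
Branch 1: Z₁ = R = 3000 Ω
Branch 2 (series LC): Z₂ = j(X_L − X_C) = −j1090 Ω
Parallel: Z = Z₁Z₂/(Z₁+Z₂), |Z| = 1030 Ω, ∠Z = -70.0°
|Y| = 1/|Z| = 974 μS

974 μS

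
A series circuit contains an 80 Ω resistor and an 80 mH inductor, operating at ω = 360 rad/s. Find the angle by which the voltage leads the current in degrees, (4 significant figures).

19.80°

X_L = ωL = 28.80 Ω
Z = 80.00 + j28.80 Ω
|Z| = √(80.00² + 28.80²) = 85.03 Ω
∠Z = arctan(28.80/80.00) = 19.80°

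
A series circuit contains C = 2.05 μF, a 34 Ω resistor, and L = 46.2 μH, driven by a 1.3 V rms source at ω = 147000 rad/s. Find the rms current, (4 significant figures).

X_L = ωL = 6.791 Ω
X_C = 1/(ωC) = 3.318 Ω
Net reactance X = X_L − X_C = 3.473 Ω
Z = 34.00 + j3.473 Ω
|Z| = √(34.00² + 3.473²) = 34.18 Ω
I = V/|Z| = 1.3/34.18 = 38.04 mA

38.04 mA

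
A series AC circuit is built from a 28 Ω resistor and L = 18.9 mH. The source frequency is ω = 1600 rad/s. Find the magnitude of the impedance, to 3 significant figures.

X_L = ωL = 30.2 Ω
Z = 28.0 + j30.2 Ω
|Z| = √(28.0² + 30.2²) = 41.2 Ω

41.2 Ω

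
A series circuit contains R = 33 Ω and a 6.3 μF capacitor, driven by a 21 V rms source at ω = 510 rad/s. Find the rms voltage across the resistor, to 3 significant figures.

2.21 V

X_C = 1/(ωC) = 311 Ω
Z = 33.0 − j311 Ω
|Z| = √(33.0² + 311²) = 313 Ω
I = V/|Z| = 67.1 mA
V_R = I·|Z_R| = 0.0671 × 33.0 = 2.21 V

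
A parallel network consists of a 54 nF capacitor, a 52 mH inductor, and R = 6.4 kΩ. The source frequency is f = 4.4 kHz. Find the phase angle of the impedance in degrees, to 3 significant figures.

ω = 2πf = 27650 rad/s
X_L = ωL = 1440 Ω
X_C = 1/(ωC) = 670 Ω
Parallel: admittances add. Y = 1/R + 1/(jωL) + jωC
Y = (0.000156 + j0.000797) S
|Y| = 0.000812 S → |Z| = 1/|Y| = 1230 Ω, ∠Z = −∠Y = -78.9°

-78.9°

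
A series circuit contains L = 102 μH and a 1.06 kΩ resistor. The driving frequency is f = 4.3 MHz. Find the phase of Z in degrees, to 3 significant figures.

ω = 2πf = 2.702e+07 rad/s
X_L = ωL = 2760 Ω
Z = 1060 + j2760 Ω
|Z| = √(1060² + 2760²) = 2950 Ω
∠Z = arctan(2760/1060) = 69.0°

69.0°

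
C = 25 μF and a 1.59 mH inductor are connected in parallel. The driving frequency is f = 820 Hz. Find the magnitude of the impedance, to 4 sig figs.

148.5 Ω

ω = 2πf = 5152 rad/s
X_L = ωL = 8.192 Ω
X_C = 1/(ωC) = 7.764 Ω
Parallel: admittances add. Y = 1/(jωL) + jωC
Y = (0 + j0.006735) S
|Y| = 0.006735 S → |Z| = 1/|Y| = 148.5 Ω, ∠Z = −∠Y = -90.00°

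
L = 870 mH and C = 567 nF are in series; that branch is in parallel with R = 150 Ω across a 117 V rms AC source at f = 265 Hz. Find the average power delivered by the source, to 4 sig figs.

ω = 2πf = 1665 rad/s
X_L = ωL = 1449 Ω
X_C = 1/(ωC) = 1059 Ω
Branch 1: Z₁ = R = 150.0 Ω
Branch 2 (series LC): Z₂ = j(X_L − X_C) = j389.4 Ω
Parallel: Z = Z₁Z₂/(Z₁+Z₂), |Z| = 140.0 Ω, ∠Z = 21.07°
I = V/|Z| = 835.9 mA
P = VI cos φ = 117 × 0.8359 × cos(21.07°) = 91.26 W

91.26 W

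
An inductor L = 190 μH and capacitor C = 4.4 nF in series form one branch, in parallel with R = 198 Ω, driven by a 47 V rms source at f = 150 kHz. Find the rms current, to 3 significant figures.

ω = 2πf = 942500 rad/s
X_L = ωL = 179 Ω
X_C = 1/(ωC) = 241 Ω
Branch 1: Z₁ = R = 198 Ω
Branch 2 (series LC): Z₂ = j(X_L − X_C) = −j62.1 Ω
Parallel: Z = Z₁Z₂/(Z₁+Z₂), |Z| = 59.2 Ω, ∠Z = -72.6°
I = V/|Z| = 47/59.2 = 794 mA

794 mA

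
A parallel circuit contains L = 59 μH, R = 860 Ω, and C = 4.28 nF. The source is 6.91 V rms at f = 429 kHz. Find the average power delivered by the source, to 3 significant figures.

55.5 mW

ω = 2πf = 2.695e+06 rad/s
X_L = ωL = 159 Ω
X_C = 1/(ωC) = 86.7 Ω
Parallel: admittances add. Y = 1/R + 1/(jωL) + jωC
Y = (0.00116 + j0.00525) S
|Y| = 0.00538 S → |Z| = 1/|Y| = 186 Ω, ∠Z = −∠Y = -77.5°
I = V/|Z| = 37.1 mA
P = VI cos φ = 6.91 × 0.0371 × cos(-77.5°) = 55.5 mW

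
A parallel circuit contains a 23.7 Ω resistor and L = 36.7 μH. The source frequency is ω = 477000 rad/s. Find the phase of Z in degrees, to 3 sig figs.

X_L = ωL = 17.5 Ω
Parallel: admittances add. Y = 1/R + 1/(jωL)
Y = (0.0422 − j0.0571) S
|Y| = 0.0710 S → |Z| = 1/|Y| = 14.1 Ω, ∠Z = −∠Y = 53.5°

53.5°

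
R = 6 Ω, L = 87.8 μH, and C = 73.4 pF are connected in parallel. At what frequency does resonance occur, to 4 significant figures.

1.983 MHz

ω₀ = 1/√(LC) = 1/√(8.78e-05 × 7.34e-11) = 1.246e+07 rad/s
f₀ = ω₀/(2π) = 1.983 MHz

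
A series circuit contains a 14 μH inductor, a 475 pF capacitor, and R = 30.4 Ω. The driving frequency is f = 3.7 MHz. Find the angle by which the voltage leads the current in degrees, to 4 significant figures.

82.63°

ω = 2πf = 2.325e+07 rad/s
X_L = ωL = 325.5 Ω
X_C = 1/(ωC) = 90.56 Ω
Net reactance X = X_L − X_C = 234.9 Ω
Z = 30.40 + j234.9 Ω
|Z| = √(30.40² + 234.9²) = 236.9 Ω
∠Z = arctan(234.9/30.40) = 82.63°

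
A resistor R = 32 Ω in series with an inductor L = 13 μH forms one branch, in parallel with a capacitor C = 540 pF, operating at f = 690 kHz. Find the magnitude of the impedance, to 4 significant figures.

74.39 Ω

ω = 2πf = 4.335e+06 rad/s
X_L = ωL = 56.36 Ω
X_C = 1/(ωC) = 427.1 Ω
Branch 1 (R+jX_L): Z₁ = 32.00 + j56.36 Ω, |Z₁| = 64.81 Ω
Branch 2 (−jX_C): Z₂ = −j427.1 Ω
Parallel: Z = Z₁Z₂/(Z₁+Z₂), |Z| = 74.39 Ω, ∠Z = 55.48°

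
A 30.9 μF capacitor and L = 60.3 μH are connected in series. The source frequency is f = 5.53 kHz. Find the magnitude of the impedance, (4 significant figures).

1.164 Ω

ω = 2πf = 34750 rad/s
X_L = ωL = 2.095 Ω
X_C = 1/(ωC) = 0.9314 Ω
Net reactance X = X_L − X_C = 1.164 Ω
Z = j1.164 Ω
|Z| = √(0² + 1.164²) = 1.164 Ω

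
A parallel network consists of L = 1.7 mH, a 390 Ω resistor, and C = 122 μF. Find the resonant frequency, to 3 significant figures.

ω₀ = 1/√(LC) = 1/√(0.0017 × 0.000122) = 2196 rad/s
f₀ = ω₀/(2π) = 349 Hz

349 Hz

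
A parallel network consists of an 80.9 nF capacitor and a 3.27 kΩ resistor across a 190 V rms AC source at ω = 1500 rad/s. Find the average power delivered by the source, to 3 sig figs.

11.0 W

X_C = 1/(ωC) = 8240 Ω
Parallel: admittances add. Y = 1/R + jωC
Y = (0.000306 + j0.000121) S
|Y| = 0.000329 S → |Z| = 1/|Y| = 3040 Ω, ∠Z = −∠Y = -21.6°
I = V/|Z| = 62.5 mA
P = VI cos φ = 190 × 0.0625 × cos(-21.6°) = 11.0 W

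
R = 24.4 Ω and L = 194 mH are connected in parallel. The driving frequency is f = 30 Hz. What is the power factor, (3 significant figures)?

ω = 2πf = 188.5 rad/s
X_L = ωL = 36.6 Ω
Parallel: admittances add. Y = 1/R + 1/(jωL)
Y = (0.0410 − j0.0273) S
|Y| = 0.0493 S → |Z| = 1/|Y| = 20.3 Ω, ∠Z = −∠Y = 33.7°
cos φ = cos(33.7°) = 0.832

0.832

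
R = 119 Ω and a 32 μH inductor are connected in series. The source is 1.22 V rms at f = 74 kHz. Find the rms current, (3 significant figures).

10.2 mA

ω = 2πf = 465000 rad/s
X_L = ωL = 14.9 Ω
Z = 119 + j14.9 Ω
|Z| = √(119² + 14.9²) = 120 Ω
I = V/|Z| = 1.22/120 = 10.2 mA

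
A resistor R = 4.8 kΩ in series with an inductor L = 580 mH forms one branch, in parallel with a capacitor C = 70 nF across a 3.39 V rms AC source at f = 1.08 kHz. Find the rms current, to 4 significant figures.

1.333 mA

ω = 2πf = 6786 rad/s
X_L = ωL = 3936 Ω
X_C = 1/(ωC) = 2105 Ω
Branch 1 (R+jX_L): Z₁ = 4800 + j3936 Ω, |Z₁| = 6207 Ω
Branch 2 (−jX_C): Z₂ = −j2105 Ω
Parallel: Z = Z₁Z₂/(Z₁+Z₂), |Z| = 2544 Ω, ∠Z = -71.52°
I = V/|Z| = 3.39/2544 = 1.333 mA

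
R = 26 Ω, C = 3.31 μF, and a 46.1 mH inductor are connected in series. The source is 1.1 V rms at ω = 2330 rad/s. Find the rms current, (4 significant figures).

X_L = ωL = 107.4 Ω
X_C = 1/(ωC) = 129.7 Ω
Net reactance X = X_L − X_C = -22.25 Ω
Z = 26.00 − j22.25 Ω
|Z| = √(26.00² + 22.25²) = 34.22 Ω
I = V/|Z| = 1.1/34.22 = 32.14 mA

32.14 mA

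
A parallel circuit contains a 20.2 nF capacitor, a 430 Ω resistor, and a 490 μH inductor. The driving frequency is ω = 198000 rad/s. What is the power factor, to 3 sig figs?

X_L = ωL = 97.0 Ω
X_C = 1/(ωC) = 250 Ω
Parallel: admittances add. Y = 1/R + 1/(jωL) + jωC
Y = (0.00233 − j0.00631) S
|Y| = 0.00672 S → |Z| = 1/|Y| = 149 Ω, ∠Z = −∠Y = 69.8°
cos φ = cos(69.8°) = 0.346

0.346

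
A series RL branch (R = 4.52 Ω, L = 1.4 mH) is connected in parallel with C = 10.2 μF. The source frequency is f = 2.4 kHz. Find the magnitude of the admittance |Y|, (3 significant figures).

ω = 2πf = 15080 rad/s
X_L = ωL = 21.1 Ω
X_C = 1/(ωC) = 6.50 Ω
Branch 1 (R+jX_L): Z₁ = 4.52 + j21.1 Ω, |Z₁| = 21.6 Ω
Branch 2 (−jX_C): Z₂ = −j6.50 Ω
Parallel: Z = Z₁Z₂/(Z₁+Z₂), |Z| = 9.18 Ω, ∠Z = -84.9°
|Y| = 1/|Z| = 109 mS

109 mS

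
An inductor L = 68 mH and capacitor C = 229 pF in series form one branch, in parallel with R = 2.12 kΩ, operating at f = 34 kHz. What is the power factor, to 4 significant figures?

0.9414

ω = 2πf = 213600 rad/s
X_L = ωL = 14530 Ω
X_C = 1/(ωC) = 20440 Ω
Branch 1: Z₁ = R = 2120 Ω
Branch 2 (series LC): Z₂ = j(X_L − X_C) = −j5914 Ω
Parallel: Z = Z₁Z₂/(Z₁+Z₂), |Z| = 1996 Ω, ∠Z = -19.72°
cos φ = cos(-19.72°) = 0.9414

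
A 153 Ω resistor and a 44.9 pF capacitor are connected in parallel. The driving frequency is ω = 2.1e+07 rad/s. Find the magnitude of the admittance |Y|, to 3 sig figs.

6.60 mS

X_C = 1/(ωC) = 1060 Ω
Parallel: admittances add. Y = 1/R + jωC
Y = (0.00654 + j0.000943) S
|Y| = 0.00660 S → |Z| = 1/|Y| = 151 Ω, ∠Z = −∠Y = -8.21°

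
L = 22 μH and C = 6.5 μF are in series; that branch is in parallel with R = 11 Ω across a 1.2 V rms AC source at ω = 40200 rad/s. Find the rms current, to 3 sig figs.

422 mA

X_L = ωL = 0.884 Ω
X_C = 1/(ωC) = 3.83 Ω
Branch 1: Z₁ = R = 11.0 Ω
Branch 2 (series LC): Z₂ = j(X_L − X_C) = −j2.94 Ω
Parallel: Z = Z₁Z₂/(Z₁+Z₂), |Z| = 2.84 Ω, ∠Z = -75.0°
I = V/|Z| = 1.2/2.84 = 422 mA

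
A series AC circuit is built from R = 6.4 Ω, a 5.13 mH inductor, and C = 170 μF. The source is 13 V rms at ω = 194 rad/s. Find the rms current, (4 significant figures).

X_L = ωL = 0.9952 Ω
X_C = 1/(ωC) = 30.32 Ω
Net reactance X = X_L − X_C = -29.33 Ω
Z = 6.400 − j29.33 Ω
|Z| = √(6.400² + 29.33²) = 30.02 Ω
I = V/|Z| = 13/30.02 = 433.1 mA

433.1 mA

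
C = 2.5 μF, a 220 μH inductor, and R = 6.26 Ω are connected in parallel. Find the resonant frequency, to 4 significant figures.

6.786 kHz

ω₀ = 1/√(LC) = 1/√(0.00022 × 2.5e-06) = 42640 rad/s
f₀ = ω₀/(2π) = 6.786 kHz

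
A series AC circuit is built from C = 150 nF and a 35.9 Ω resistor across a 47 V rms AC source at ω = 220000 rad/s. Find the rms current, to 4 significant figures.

X_C = 1/(ωC) = 30.30 Ω
Z = 35.90 − j30.30 Ω
|Z| = √(35.90² + 30.30²) = 46.98 Ω
I = V/|Z| = 47/46.98 = 1.000 A

1.000 A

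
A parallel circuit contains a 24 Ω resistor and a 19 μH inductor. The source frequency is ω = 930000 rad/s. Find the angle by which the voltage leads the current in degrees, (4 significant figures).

X_L = ωL = 17.67 Ω
Parallel: admittances add. Y = 1/R + 1/(jωL)
Y = (0.04167 − j0.05659) S
|Y| = 0.07028 S → |Z| = 1/|Y| = 14.23 Ω, ∠Z = −∠Y = 53.64°

53.64°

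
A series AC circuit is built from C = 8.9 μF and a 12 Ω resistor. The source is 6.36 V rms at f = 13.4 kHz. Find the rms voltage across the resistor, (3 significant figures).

6.32 V

ω = 2πf = 84190 rad/s
X_C = 1/(ωC) = 1.33 Ω
Z = 12.0 − j1.33 Ω
|Z| = √(12.0² + 1.33²) = 12.1 Ω
I = V/|Z| = 527 mA
V_R = I·|Z_R| = 0.527 × 12.0 = 6.32 V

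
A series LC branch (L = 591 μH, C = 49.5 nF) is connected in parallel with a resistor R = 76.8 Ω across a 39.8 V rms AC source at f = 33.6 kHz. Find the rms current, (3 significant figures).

ω = 2πf = 211100 rad/s
X_L = ωL = 125 Ω
X_C = 1/(ωC) = 95.7 Ω
Branch 1: Z₁ = R = 76.8 Ω
Branch 2 (series LC): Z₂ = j(X_L − X_C) = j29.1 Ω
Parallel: Z = Z₁Z₂/(Z₁+Z₂), |Z| = 27.2 Ω, ∠Z = 69.3°
I = V/|Z| = 39.8/27.2 = 1.46 A

1.46 A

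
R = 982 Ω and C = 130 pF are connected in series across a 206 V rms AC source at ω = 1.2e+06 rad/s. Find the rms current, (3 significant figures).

31.8 mA

X_C = 1/(ωC) = 6410 Ω
Z = 982 − j6410 Ω
|Z| = √(982² + 6410²) = 6490 Ω
I = V/|Z| = 206/6490 = 31.8 mA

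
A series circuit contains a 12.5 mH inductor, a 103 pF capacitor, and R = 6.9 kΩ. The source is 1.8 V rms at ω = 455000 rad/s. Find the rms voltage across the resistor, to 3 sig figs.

X_L = ωL = 5690 Ω
X_C = 1/(ωC) = 21300 Ω
Net reactance X = X_L − X_C = -15700 Ω
Z = 6900 − j15700 Ω
|Z| = √(6900² + 15700²) = 17100 Ω
I = V/|Z| = 105 μA
V_R = I·|Z_R| = 0.000105 × 6900 = 0.726 V

0.726 V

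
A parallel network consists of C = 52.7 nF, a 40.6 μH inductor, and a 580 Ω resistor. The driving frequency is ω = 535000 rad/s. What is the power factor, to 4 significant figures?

X_L = ωL = 21.72 Ω
X_C = 1/(ωC) = 35.47 Ω
Parallel: admittances add. Y = 1/R + 1/(jωL) + jωC
Y = (0.001724 − j0.01784) S
|Y| = 0.01793 S → |Z| = 1/|Y| = 55.78 Ω, ∠Z = −∠Y = 84.48°
cos φ = cos(84.48°) = 0.09618

0.09618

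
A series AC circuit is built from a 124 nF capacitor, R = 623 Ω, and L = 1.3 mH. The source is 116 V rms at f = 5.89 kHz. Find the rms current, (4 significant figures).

179.6 mA

ω = 2πf = 37010 rad/s
X_L = ωL = 48.11 Ω
X_C = 1/(ωC) = 217.9 Ω
Net reactance X = X_L − X_C = -169.8 Ω
Z = 623.0 − j169.8 Ω
|Z| = √(623.0² + 169.8²) = 645.7 Ω
I = V/|Z| = 116/645.7 = 179.6 mA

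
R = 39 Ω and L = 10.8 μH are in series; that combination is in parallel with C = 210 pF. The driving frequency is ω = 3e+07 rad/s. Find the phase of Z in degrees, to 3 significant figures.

X_L = ωL = 324 Ω
X_C = 1/(ωC) = 159 Ω
Branch 1 (R+jX_L): Z₁ = 39.0 + j324 Ω, |Z₁| = 326 Ω
Branch 2 (−jX_C): Z₂ = −j159 Ω
Parallel: Z = Z₁Z₂/(Z₁+Z₂), |Z| = 305 Ω, ∠Z = -83.6°

-83.6°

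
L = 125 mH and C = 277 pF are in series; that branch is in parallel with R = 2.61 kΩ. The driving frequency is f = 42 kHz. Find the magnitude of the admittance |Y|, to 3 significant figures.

387 μS

ω = 2πf = 263900 rad/s
X_L = ωL = 33000 Ω
X_C = 1/(ωC) = 13700 Ω
Branch 1: Z₁ = R = 2610 Ω
Branch 2 (series LC): Z₂ = j(X_L − X_C) = j19300 Ω
Parallel: Z = Z₁Z₂/(Z₁+Z₂), |Z| = 2590 Ω, ∠Z = 7.70°
|Y| = 1/|Z| = 387 μS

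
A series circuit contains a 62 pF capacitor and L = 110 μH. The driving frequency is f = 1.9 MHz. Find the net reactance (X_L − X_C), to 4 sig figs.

-37.87 Ω

ω = 2πf = 1.194e+07 rad/s
X_L = ωL = 1313 Ω
X_C = 1/(ωC) = 1351 Ω
X = 1313 − 1351 = -37.87 Ω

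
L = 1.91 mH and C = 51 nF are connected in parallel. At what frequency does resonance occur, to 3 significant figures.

ω₀ = 1/√(LC) = 1/√(0.00191 × 5.1e-08) = 101300 rad/s
f₀ = ω₀/(2π) = 16.1 kHz

16.1 kHz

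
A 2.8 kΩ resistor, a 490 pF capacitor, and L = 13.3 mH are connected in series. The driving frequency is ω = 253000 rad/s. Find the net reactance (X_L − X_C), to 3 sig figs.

X_L = ωL = 3360 Ω
X_C = 1/(ωC) = 8070 Ω
X = 3360 − 8070 = -4700 Ω

-4700 Ω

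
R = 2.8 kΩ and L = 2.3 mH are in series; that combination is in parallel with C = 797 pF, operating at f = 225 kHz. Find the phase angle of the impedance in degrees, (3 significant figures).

-80.9°

ω = 2πf = 1.414e+06 rad/s
X_L = ωL = 3250 Ω
X_C = 1/(ωC) = 888 Ω
Branch 1 (R+jX_L): Z₁ = 2800 + j3250 Ω, |Z₁| = 4290 Ω
Branch 2 (−jX_C): Z₂ = −j888 Ω
Parallel: Z = Z₁Z₂/(Z₁+Z₂), |Z| = 1040 Ω, ∠Z = -80.9°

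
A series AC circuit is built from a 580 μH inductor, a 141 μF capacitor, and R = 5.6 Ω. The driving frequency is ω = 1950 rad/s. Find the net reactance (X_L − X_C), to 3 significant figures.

X_L = ωL = 1.13 Ω
X_C = 1/(ωC) = 3.64 Ω
X = 1.13 − 3.64 = -2.51 Ω

-2.51 Ω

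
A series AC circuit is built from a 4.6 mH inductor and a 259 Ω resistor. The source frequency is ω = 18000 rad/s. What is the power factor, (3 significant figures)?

X_L = ωL = 82.8 Ω
Z = 259 + j82.8 Ω
|Z| = √(259² + 82.8²) = 272 Ω
∠Z = arctan(82.8/259) = 17.7°
cos φ = cos(17.7°) = 0.953

0.953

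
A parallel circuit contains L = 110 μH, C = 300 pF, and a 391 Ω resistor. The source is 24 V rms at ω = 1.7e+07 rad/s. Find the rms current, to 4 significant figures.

125.6 mA

X_L = ωL = 1870 Ω
X_C = 1/(ωC) = 196.1 Ω
Parallel: admittances add. Y = 1/R + 1/(jωL) + jωC
Y = (0.002558 + j0.004565) S
|Y| = 0.005233 S → |Z| = 1/|Y| = 191.1 Ω, ∠Z = −∠Y = -60.74°
I = V/|Z| = 24/191.1 = 125.6 mA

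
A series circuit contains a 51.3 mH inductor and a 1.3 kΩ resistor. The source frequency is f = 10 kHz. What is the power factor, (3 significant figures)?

ω = 2πf = 62830 rad/s
X_L = ωL = 3220 Ω
Z = 1300 + j3220 Ω
|Z| = √(1300² + 3220²) = 3480 Ω
∠Z = arctan(3220/1300) = 68.0°
cos φ = cos(68.0°) = 0.374

0.374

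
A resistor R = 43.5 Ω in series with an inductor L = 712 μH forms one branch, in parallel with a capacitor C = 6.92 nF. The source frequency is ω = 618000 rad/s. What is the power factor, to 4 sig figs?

X_L = ωL = 440.0 Ω
X_C = 1/(ωC) = 233.8 Ω
Branch 1 (R+jX_L): Z₁ = 43.50 + j440.0 Ω, |Z₁| = 442.2 Ω
Branch 2 (−jX_C): Z₂ = −j233.8 Ω
Parallel: Z = Z₁Z₂/(Z₁+Z₂), |Z| = 490.7 Ω, ∠Z = -83.73°
cos φ = cos(-83.73°) = 0.1092

0.1092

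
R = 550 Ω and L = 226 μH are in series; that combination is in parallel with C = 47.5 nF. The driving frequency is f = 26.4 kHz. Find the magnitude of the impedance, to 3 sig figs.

126 Ω

ω = 2πf = 165900 rad/s
X_L = ωL = 37.5 Ω
X_C = 1/(ωC) = 127 Ω
Branch 1 (R+jX_L): Z₁ = 550 + j37.5 Ω, |Z₁| = 551 Ω
Branch 2 (−jX_C): Z₂ = −j127 Ω
Parallel: Z = Z₁Z₂/(Z₁+Z₂), |Z| = 126 Ω, ∠Z = -76.9°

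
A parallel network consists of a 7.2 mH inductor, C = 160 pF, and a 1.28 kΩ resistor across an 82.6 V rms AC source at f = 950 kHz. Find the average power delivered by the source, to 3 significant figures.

ω = 2πf = 5.969e+06 rad/s
X_L = ωL = 43000 Ω
X_C = 1/(ωC) = 1050 Ω
Parallel: admittances add. Y = 1/R + 1/(jωL) + jωC
Y = (0.000781 + j0.000932) S
|Y| = 0.00122 S → |Z| = 1/|Y| = 822 Ω, ∠Z = −∠Y = -50.0°
I = V/|Z| = 100 mA
P = VI cos φ = 82.6 × 0.100 × cos(-50.0°) = 5.33 W

5.33 W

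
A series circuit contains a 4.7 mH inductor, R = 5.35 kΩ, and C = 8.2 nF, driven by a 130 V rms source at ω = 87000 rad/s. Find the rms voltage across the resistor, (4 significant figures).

X_L = ωL = 408.9 Ω
X_C = 1/(ωC) = 1402 Ω
Net reactance X = X_L − X_C = -992.8 Ω
Z = 5350 − j992.8 Ω
|Z| = √(5350² + 992.8²) = 5441 Ω
I = V/|Z| = 23.89 mA
V_R = I·|Z_R| = 0.02389 × 5350 = 127.8 V

127.8 V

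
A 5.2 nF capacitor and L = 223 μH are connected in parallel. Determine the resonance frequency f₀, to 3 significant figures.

ω₀ = 1/√(LC) = 1/√(0.000223 × 5.2e-09) = 928600 rad/s
f₀ = ω₀/(2π) = 148 kHz

148 kHz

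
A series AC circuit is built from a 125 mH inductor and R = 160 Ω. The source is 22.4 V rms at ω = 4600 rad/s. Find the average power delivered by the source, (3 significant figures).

225 mW

X_L = ωL = 575 Ω
Z = 160 + j575 Ω
|Z| = √(160² + 575²) = 597 Ω
∠Z = arctan(575/160) = 74.5°
I = V/|Z| = 37.5 mA
P = VI cos φ = 22.4 × 0.0375 × cos(74.5°) = 225 mW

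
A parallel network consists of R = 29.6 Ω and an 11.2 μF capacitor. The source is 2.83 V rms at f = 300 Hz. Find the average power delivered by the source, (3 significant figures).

271 mW

ω = 2πf = 1885 rad/s
X_C = 1/(ωC) = 47.4 Ω
Parallel: admittances add. Y = 1/R + jωC
Y = (0.0338 + j0.0211) S
|Y| = 0.0398 S → |Z| = 1/|Y| = 25.1 Ω, ∠Z = −∠Y = -32.0°
I = V/|Z| = 113 mA
P = VI cos φ = 2.83 × 0.113 × cos(-32.0°) = 271 mW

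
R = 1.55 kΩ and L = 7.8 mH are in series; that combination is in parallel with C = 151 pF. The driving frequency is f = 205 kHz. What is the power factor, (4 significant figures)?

ω = 2πf = 1.288e+06 rad/s
X_L = ωL = 10050 Ω
X_C = 1/(ωC) = 5141 Ω
Branch 1 (R+jX_L): Z₁ = 1550 + j10050 Ω, |Z₁| = 10170 Ω
Branch 2 (−jX_C): Z₂ = −j5141 Ω
Parallel: Z = Z₁Z₂/(Z₁+Z₂), |Z| = 10160 Ω, ∠Z = -81.23°
cos φ = cos(-81.23°) = 0.1524

0.1524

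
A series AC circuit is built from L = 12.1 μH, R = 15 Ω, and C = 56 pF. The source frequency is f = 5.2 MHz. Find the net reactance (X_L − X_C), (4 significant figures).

ω = 2πf = 3.267e+07 rad/s
X_L = ωL = 395.3 Ω
X_C = 1/(ωC) = 546.5 Ω
X = 395.3 − 546.5 = -151.2 Ω

-151.2 Ω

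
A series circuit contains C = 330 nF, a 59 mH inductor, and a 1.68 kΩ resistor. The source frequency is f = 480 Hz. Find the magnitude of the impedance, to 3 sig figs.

ω = 2πf = 3016 rad/s
X_L = ωL = 178 Ω
X_C = 1/(ωC) = 1000 Ω
Net reactance X = X_L − X_C = -827 Ω
Z = 1680 − j827 Ω
|Z| = √(1680² + 827²) = 1870 Ω

1870 Ω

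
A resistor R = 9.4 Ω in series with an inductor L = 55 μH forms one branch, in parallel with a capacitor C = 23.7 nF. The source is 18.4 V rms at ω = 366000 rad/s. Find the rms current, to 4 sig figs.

X_L = ωL = 20.13 Ω
X_C = 1/(ωC) = 115.3 Ω
Branch 1 (R+jX_L): Z₁ = 9.400 + j20.13 Ω, |Z₁| = 22.22 Ω
Branch 2 (−jX_C): Z₂ = −j115.3 Ω
Parallel: Z = Z₁Z₂/(Z₁+Z₂), |Z| = 26.79 Ω, ∠Z = 59.33°
I = V/|Z| = 18.4/26.79 = 686.9 mA

686.9 mA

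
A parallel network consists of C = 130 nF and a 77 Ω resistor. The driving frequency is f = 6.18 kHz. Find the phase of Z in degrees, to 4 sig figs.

-21.24°

ω = 2πf = 38830 rad/s
X_C = 1/(ωC) = 198.1 Ω
Parallel: admittances add. Y = 1/R + jωC
Y = (0.01299 + j0.005048) S
|Y| = 0.01393 S → |Z| = 1/|Y| = 71.77 Ω, ∠Z = −∠Y = -21.24°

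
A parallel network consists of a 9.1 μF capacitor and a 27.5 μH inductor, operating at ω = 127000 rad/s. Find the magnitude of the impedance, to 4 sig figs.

X_L = ωL = 3.493 Ω
X_C = 1/(ωC) = 0.8653 Ω
Parallel: admittances add. Y = 1/(jωL) + jωC
Y = (0 + j0.8694) S
|Y| = 0.8694 S → |Z| = 1/|Y| = 1.150 Ω, ∠Z = −∠Y = -90.00°

1.150 Ω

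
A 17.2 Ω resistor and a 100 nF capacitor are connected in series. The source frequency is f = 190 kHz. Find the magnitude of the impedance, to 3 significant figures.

19.1 Ω

ω = 2πf = 1.194e+06 rad/s
X_C = 1/(ωC) = 8.38 Ω
Z = 17.2 − j8.38 Ω
|Z| = √(17.2² + 8.38²) = 19.1 Ω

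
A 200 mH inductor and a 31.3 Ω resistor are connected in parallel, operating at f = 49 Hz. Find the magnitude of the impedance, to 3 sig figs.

27.9 Ω

ω = 2πf = 307.9 rad/s
X_L = ωL = 61.6 Ω
Parallel: admittances add. Y = 1/R + 1/(jωL)
Y = (0.0319 − j0.0162) S
|Y| = 0.0358 S → |Z| = 1/|Y| = 27.9 Ω, ∠Z = −∠Y = 26.9°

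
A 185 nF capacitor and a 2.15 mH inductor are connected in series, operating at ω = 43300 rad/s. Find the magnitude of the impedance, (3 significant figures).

X_L = ωL = 93.1 Ω
X_C = 1/(ωC) = 125 Ω
Net reactance X = X_L − X_C = -31.7 Ω
Z = − j31.7 Ω
|Z| = √(0² + 31.7²) = 31.7 Ω

31.7 Ω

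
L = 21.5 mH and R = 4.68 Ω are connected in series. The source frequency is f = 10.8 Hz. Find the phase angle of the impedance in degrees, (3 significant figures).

17.3°

ω = 2πf = 67.86 rad/s
X_L = ωL = 1.46 Ω
Z = 4.68 + j1.46 Ω
|Z| = √(4.68² + 1.46²) = 4.90 Ω
∠Z = arctan(1.46/4.68) = 17.3°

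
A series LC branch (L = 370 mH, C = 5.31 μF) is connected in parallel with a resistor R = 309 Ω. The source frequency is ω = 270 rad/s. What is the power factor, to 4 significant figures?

0.8883

X_L = ωL = 99.90 Ω
X_C = 1/(ωC) = 697.5 Ω
Branch 1: Z₁ = R = 309.0 Ω
Branch 2 (series LC): Z₂ = j(X_L − X_C) = −j597.6 Ω
Parallel: Z = Z₁Z₂/(Z₁+Z₂), |Z| = 274.5 Ω, ∠Z = -27.34°
cos φ = cos(-27.34°) = 0.8883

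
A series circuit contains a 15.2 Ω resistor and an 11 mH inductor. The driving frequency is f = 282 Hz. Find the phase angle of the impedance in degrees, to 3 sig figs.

52.1°

ω = 2πf = 1772 rad/s
X_L = ωL = 19.5 Ω
Z = 15.2 + j19.5 Ω
|Z| = √(15.2² + 19.5²) = 24.7 Ω
∠Z = arctan(19.5/15.2) = 52.1°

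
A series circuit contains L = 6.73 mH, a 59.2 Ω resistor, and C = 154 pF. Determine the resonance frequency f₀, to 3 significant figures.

ω₀ = 1/√(LC) = 1/√(0.00673 × 1.54e-10) = 982300 rad/s
f₀ = ω₀/(2π) = 156 kHz

156 kHz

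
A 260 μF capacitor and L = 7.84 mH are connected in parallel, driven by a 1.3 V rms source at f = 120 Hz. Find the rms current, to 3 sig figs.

ω = 2πf = 754.0 rad/s
X_L = ωL = 5.91 Ω
X_C = 1/(ωC) = 5.10 Ω
Parallel: admittances add. Y = 1/(jωL) + jωC
Y = (0 + j0.0269) S
|Y| = 0.0269 S → |Z| = 1/|Y| = 37.2 Ω, ∠Z = −∠Y = -90.0°
I = V/|Z| = 1.3/37.2 = 34.9 mA

34.9 mA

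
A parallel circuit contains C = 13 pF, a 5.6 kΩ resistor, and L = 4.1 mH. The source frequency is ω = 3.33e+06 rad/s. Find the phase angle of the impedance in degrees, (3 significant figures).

X_L = ωL = 13700 Ω
X_C = 1/(ωC) = 23100 Ω
Parallel: admittances add. Y = 1/R + 1/(jωL) + jωC
Y = (0.000179 − j3e-05) S
|Y| = 0.000181 S → |Z| = 1/|Y| = 5520 Ω, ∠Z = −∠Y = 9.52°

9.52°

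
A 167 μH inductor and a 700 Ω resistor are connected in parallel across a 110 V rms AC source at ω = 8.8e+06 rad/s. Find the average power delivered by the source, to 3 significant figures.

X_L = ωL = 1470 Ω
Parallel: admittances add. Y = 1/R + 1/(jωL)
Y = (0.00143 − j0.000680) S
|Y| = 0.00158 S → |Z| = 1/|Y| = 632 Ω, ∠Z = −∠Y = 25.5°
I = V/|Z| = 174 mA
P = VI cos φ = 110 × 0.174 × cos(25.5°) = 17.3 W

17.3 W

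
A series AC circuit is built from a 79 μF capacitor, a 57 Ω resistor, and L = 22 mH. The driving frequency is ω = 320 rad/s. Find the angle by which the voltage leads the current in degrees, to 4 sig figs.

X_L = ωL = 7.040 Ω
X_C = 1/(ωC) = 39.56 Ω
Net reactance X = X_L − X_C = -32.52 Ω
Z = 57.00 − j32.52 Ω
|Z| = √(57.00² + 32.52²) = 65.62 Ω
∠Z = arctan(-32.52/57.00) = -29.70°

-29.70°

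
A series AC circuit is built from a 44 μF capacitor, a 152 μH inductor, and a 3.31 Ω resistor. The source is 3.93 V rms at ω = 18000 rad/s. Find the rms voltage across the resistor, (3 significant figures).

3.59 V

X_L = ωL = 2.74 Ω
X_C = 1/(ωC) = 1.26 Ω
Net reactance X = X_L − X_C = 1.47 Ω
Z = 3.31 + j1.47 Ω
|Z| = √(3.31² + 1.47²) = 3.62 Ω
I = V/|Z| = 1.08 A
V_R = I·|Z_R| = 1.08 × 3.31 = 3.59 V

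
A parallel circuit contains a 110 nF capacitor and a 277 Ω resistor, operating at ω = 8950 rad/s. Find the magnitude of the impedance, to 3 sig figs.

X_C = 1/(ωC) = 1020 Ω
Parallel: admittances add. Y = 1/R + jωC
Y = (0.00361 + j0.000985) S
|Y| = 0.00374 S → |Z| = 1/|Y| = 267 Ω, ∠Z = −∠Y = -15.3°

267 Ω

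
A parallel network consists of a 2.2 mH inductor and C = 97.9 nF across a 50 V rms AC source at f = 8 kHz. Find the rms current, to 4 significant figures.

206.1 mA

ω = 2πf = 50270 rad/s
X_L = ωL = 110.6 Ω
X_C = 1/(ωC) = 203.2 Ω
Parallel: admittances add. Y = 1/(jωL) + jωC
Y = (0 − j0.004122) S
|Y| = 0.004122 S → |Z| = 1/|Y| = 242.6 Ω, ∠Z = −∠Y = 90.00°
I = V/|Z| = 50/242.6 = 206.1 mA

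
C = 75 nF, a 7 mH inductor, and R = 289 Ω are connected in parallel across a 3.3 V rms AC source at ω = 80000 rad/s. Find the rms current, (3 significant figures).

18.0 mA

X_L = ωL = 560 Ω
X_C = 1/(ωC) = 167 Ω
Parallel: admittances add. Y = 1/R + 1/(jωL) + jωC
Y = (0.00346 + j0.00421) S
|Y| = 0.00545 S → |Z| = 1/|Y| = 183 Ω, ∠Z = −∠Y = -50.6°
I = V/|Z| = 3.3/183 = 18.0 mA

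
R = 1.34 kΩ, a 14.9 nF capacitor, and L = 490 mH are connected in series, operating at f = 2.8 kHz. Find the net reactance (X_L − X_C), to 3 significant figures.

ω = 2πf = 17590 rad/s
X_L = ωL = 8620 Ω
X_C = 1/(ωC) = 3810 Ω
X = 8620 − 3810 = 4810 Ω

4810 Ω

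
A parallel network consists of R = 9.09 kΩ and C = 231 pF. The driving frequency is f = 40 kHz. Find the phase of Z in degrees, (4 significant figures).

-27.82°

ω = 2πf = 251300 rad/s
X_C = 1/(ωC) = 17220 Ω
Parallel: admittances add. Y = 1/R + jωC
Y = (0.0001100 + j5.806e-05) S
|Y| = 0.0001244 S → |Z| = 1/|Y| = 8039 Ω, ∠Z = −∠Y = -27.82°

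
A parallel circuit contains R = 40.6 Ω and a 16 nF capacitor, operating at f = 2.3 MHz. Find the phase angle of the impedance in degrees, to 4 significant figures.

-83.92°

ω = 2πf = 1.445e+07 rad/s
X_C = 1/(ωC) = 4.325 Ω
Parallel: admittances add. Y = 1/R + jωC
Y = (0.02463 + j0.2312) S
|Y| = 0.2325 S → |Z| = 1/|Y| = 4.301 Ω, ∠Z = −∠Y = -83.92°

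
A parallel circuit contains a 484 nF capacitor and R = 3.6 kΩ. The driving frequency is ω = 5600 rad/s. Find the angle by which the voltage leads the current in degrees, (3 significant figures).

X_C = 1/(ωC) = 369 Ω
Parallel: admittances add. Y = 1/R + jωC
Y = (0.000278 + j0.00271) S
|Y| = 0.00272 S → |Z| = 1/|Y| = 367 Ω, ∠Z = −∠Y = -84.1°

-84.1°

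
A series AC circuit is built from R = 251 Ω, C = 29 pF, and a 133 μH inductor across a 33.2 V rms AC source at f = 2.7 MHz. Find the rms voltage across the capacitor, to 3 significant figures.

201 V

ω = 2πf = 1.696e+07 rad/s
X_L = ωL = 2260 Ω
X_C = 1/(ωC) = 2030 Ω
Net reactance X = X_L − X_C = 224 Ω
Z = 251 + j224 Ω
|Z| = √(251² + 224²) = 336 Ω
I = V/|Z| = 98.8 mA
V_C = I·|Z_C| = 0.0988 × 2030 = 201 V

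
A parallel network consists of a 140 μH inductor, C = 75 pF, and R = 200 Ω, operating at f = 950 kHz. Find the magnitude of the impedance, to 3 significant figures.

ω = 2πf = 5.969e+06 rad/s
X_L = ωL = 836 Ω
X_C = 1/(ωC) = 2230 Ω
Parallel: admittances add. Y = 1/R + 1/(jωL) + jωC
Y = (0.00500 − j0.000749) S
|Y| = 0.00506 S → |Z| = 1/|Y| = 198 Ω, ∠Z = −∠Y = 8.52°

198 Ω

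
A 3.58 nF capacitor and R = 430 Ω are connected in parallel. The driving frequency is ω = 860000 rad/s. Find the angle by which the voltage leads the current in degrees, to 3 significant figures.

X_C = 1/(ωC) = 325 Ω
Parallel: admittances add. Y = 1/R + jωC
Y = (0.00233 + j0.00308) S
|Y| = 0.00386 S → |Z| = 1/|Y| = 259 Ω, ∠Z = −∠Y = -52.9°

-52.9°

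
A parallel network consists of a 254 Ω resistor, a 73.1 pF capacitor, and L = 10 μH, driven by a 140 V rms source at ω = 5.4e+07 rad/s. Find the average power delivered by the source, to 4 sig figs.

77.17 W

X_L = ωL = 540.0 Ω
X_C = 1/(ωC) = 253.3 Ω
Parallel: admittances add. Y = 1/R + 1/(jωL) + jωC
Y = (0.003937 + j0.002096) S
|Y| = 0.004460 S → |Z| = 1/|Y| = 224.2 Ω, ∠Z = −∠Y = -28.02°
I = V/|Z| = 624.4 mA
P = VI cos φ = 140 × 0.6244 × cos(-28.02°) = 77.17 W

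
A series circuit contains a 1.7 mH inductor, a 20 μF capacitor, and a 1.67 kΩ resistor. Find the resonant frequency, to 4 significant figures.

863.1 Hz

ω₀ = 1/√(LC) = 1/√(0.0017 × 2e-05) = 5423 rad/s
f₀ = ω₀/(2π) = 863.1 Hz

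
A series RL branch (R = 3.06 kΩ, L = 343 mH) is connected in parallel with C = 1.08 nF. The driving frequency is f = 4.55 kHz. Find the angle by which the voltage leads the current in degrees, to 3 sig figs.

ω = 2πf = 28590 rad/s
X_L = ωL = 9810 Ω
X_C = 1/(ωC) = 32400 Ω
Branch 1 (R+jX_L): Z₁ = 3060 + j9810 Ω, |Z₁| = 10300 Ω
Branch 2 (−jX_C): Z₂ = −j32400 Ω
Parallel: Z = Z₁Z₂/(Z₁+Z₂), |Z| = 14600 Ω, ∠Z = 65.0°

65.0°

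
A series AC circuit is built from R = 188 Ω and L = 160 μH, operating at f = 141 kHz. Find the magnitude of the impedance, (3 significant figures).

235 Ω

ω = 2πf = 885900 rad/s
X_L = ωL = 142 Ω
Z = 188 + j142 Ω
|Z| = √(188² + 142²) = 235 Ω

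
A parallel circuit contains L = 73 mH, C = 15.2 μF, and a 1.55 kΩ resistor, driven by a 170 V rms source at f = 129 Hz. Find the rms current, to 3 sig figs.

ω = 2πf = 810.5 rad/s
X_L = ωL = 59.2 Ω
X_C = 1/(ωC) = 81.2 Ω
Parallel: admittances add. Y = 1/R + 1/(jωL) + jωC
Y = (0.000645 − j0.00458) S
|Y| = 0.00463 S → |Z| = 1/|Y| = 216 Ω, ∠Z = −∠Y = 82.0°
I = V/|Z| = 170/216 = 786 mA

786 mA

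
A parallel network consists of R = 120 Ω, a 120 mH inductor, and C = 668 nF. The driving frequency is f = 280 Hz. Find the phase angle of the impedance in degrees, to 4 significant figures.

23.14°

ω = 2πf = 1759 rad/s
X_L = ωL = 211.1 Ω
X_C = 1/(ωC) = 850.9 Ω
Parallel: admittances add. Y = 1/R + 1/(jωL) + jωC
Y = (0.008333 − j0.003562) S
|Y| = 0.009063 S → |Z| = 1/|Y| = 110.3 Ω, ∠Z = −∠Y = 23.14°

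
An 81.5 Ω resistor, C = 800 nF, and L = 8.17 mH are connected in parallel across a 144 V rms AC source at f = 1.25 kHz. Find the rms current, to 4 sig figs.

2.217 A

ω = 2πf = 7854 rad/s
X_L = ωL = 64.17 Ω
X_C = 1/(ωC) = 159.2 Ω
Parallel: admittances add. Y = 1/R + 1/(jωL) + jωC
Y = (0.01227 − j0.009301) S
|Y| = 0.01540 S → |Z| = 1/|Y| = 64.95 Ω, ∠Z = −∠Y = 37.16°
I = V/|Z| = 144/64.95 = 2.217 A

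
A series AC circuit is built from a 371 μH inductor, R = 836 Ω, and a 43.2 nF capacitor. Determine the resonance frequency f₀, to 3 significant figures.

39.8 kHz

ω₀ = 1/√(LC) = 1/√(0.000371 × 4.32e-08) = 249800 rad/s
f₀ = ω₀/(2π) = 39.8 kHz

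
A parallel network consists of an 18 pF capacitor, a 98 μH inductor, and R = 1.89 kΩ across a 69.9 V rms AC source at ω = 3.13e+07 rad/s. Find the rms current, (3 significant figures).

40.5 mA

X_L = ωL = 3070 Ω
X_C = 1/(ωC) = 1770 Ω
Parallel: admittances add. Y = 1/R + 1/(jωL) + jωC
Y = (0.000529 + j0.000237) S
|Y| = 0.000580 S → |Z| = 1/|Y| = 1720 Ω, ∠Z = −∠Y = -24.2°
I = V/|Z| = 69.9/1720 = 40.5 mA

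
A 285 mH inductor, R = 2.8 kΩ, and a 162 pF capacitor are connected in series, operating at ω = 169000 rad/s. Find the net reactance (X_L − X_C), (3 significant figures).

11600 Ω

X_L = ωL = 48200 Ω
X_C = 1/(ωC) = 36500 Ω
X = 48200 − 36500 = 11600 Ω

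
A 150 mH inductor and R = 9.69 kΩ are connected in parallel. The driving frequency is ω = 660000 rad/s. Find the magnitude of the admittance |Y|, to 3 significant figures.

X_L = ωL = 99000 Ω
Parallel: admittances add. Y = 1/R + 1/(jωL)
Y = (0.000103 − j1.01e-05) S
|Y| = 0.000104 S → |Z| = 1/|Y| = 9640 Ω, ∠Z = −∠Y = 5.59°

104 μS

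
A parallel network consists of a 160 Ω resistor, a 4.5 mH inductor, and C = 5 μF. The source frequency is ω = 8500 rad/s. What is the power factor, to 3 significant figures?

0.357

X_L = ωL = 38.2 Ω
X_C = 1/(ωC) = 23.5 Ω
Parallel: admittances add. Y = 1/R + 1/(jωL) + jωC
Y = (0.00625 + j0.0164) S
|Y| = 0.0175 S → |Z| = 1/|Y| = 57.1 Ω, ∠Z = −∠Y = -69.1°
cos φ = cos(-69.1°) = 0.357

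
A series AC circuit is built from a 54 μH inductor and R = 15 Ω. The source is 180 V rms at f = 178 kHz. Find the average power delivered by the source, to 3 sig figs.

126 W

ω = 2πf = 1.118e+06 rad/s
X_L = ωL = 60.4 Ω
Z = 15.0 + j60.4 Ω
|Z| = √(15.0² + 60.4²) = 62.2 Ω
∠Z = arctan(60.4/15.0) = 76.1°
I = V/|Z| = 2.89 A
P = VI cos φ = 180 × 2.89 × cos(76.1°) = 126 W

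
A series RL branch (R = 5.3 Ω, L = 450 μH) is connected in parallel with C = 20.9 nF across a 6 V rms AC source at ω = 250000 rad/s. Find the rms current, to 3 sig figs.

X_L = ωL = 112 Ω
X_C = 1/(ωC) = 191 Ω
Branch 1 (R+jX_L): Z₁ = 5.30 + j112 Ω, |Z₁| = 113 Ω
Branch 2 (−jX_C): Z₂ = −j191 Ω
Parallel: Z = Z₁Z₂/(Z₁+Z₂), |Z| = 273 Ω, ∠Z = 83.5°
I = V/|Z| = 6/273 = 22.0 mA

22.0 mA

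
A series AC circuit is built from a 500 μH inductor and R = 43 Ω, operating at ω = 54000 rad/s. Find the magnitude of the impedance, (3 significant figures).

X_L = ωL = 27.0 Ω
Z = 43.0 + j27.0 Ω
|Z| = √(43.0² + 27.0²) = 50.8 Ω

50.8 Ω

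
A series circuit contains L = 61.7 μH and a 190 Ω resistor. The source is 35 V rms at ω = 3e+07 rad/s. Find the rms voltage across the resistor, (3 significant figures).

3.57 V

X_L = ωL = 1850 Ω
Z = 190 + j1850 Ω
|Z| = √(190² + 1850²) = 1860 Ω
I = V/|Z| = 18.8 mA
V_R = I·|Z_R| = 0.0188 × 190 = 3.57 V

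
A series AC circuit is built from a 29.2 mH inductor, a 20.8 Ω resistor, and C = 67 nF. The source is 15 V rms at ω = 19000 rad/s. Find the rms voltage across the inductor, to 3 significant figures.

X_L = ωL = 555 Ω
X_C = 1/(ωC) = 786 Ω
Net reactance X = X_L − X_C = -231 Ω
Z = 20.8 − j231 Ω
|Z| = √(20.8² + 231²) = 232 Ω
I = V/|Z| = 64.7 mA
V_L = I·|Z_L| = 0.0647 × 555 = 35.9 V

35.9 V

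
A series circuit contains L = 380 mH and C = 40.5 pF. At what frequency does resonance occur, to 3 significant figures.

40.6 kHz

ω₀ = 1/√(LC) = 1/√(0.38 × 4.05e-11) = 254900 rad/s
f₀ = ω₀/(2π) = 40.6 kHz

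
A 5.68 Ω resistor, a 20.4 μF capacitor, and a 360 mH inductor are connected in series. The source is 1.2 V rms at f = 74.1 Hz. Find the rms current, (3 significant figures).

19.2 mA

ω = 2πf = 465.6 rad/s
X_L = ωL = 168 Ω
X_C = 1/(ωC) = 105 Ω
Net reactance X = X_L − X_C = 62.3 Ω
Z = 5.68 + j62.3 Ω
|Z| = √(5.68² + 62.3²) = 62.6 Ω
I = V/|Z| = 1.2/62.6 = 19.2 mA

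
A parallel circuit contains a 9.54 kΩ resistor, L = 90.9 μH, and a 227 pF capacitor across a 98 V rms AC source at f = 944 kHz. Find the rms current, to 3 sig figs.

ω = 2πf = 5.931e+06 rad/s
X_L = ωL = 539 Ω
X_C = 1/(ωC) = 743 Ω
Parallel: admittances add. Y = 1/R + 1/(jωL) + jωC
Y = (0.000105 − j0.000508) S
|Y| = 0.000519 S → |Z| = 1/|Y| = 1930 Ω, ∠Z = −∠Y = 78.3°
I = V/|Z| = 98/1930 = 50.9 mA

50.9 mA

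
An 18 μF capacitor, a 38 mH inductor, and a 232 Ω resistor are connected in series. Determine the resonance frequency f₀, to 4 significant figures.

192.4 Hz

ω₀ = 1/√(LC) = 1/√(0.038 × 1.8e-05) = 1209 rad/s
f₀ = ω₀/(2π) = 192.4 Hz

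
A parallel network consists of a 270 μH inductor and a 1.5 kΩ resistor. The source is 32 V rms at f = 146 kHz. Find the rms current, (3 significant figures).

ω = 2πf = 917300 rad/s
X_L = ωL = 248 Ω
Parallel: admittances add. Y = 1/R + 1/(jωL)
Y = (0.000667 − j0.00404) S
|Y| = 0.00409 S → |Z| = 1/|Y| = 244 Ω, ∠Z = −∠Y = 80.6°
I = V/|Z| = 32/244 = 131 mA

131 mA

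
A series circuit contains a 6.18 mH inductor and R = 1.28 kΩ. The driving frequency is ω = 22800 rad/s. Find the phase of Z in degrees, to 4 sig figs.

6.282°

X_L = ωL = 140.9 Ω
Z = 1280 + j140.9 Ω
|Z| = √(1280² + 140.9²) = 1288 Ω
∠Z = arctan(140.9/1280) = 6.282°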